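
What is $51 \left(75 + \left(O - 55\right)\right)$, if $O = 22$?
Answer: $2142$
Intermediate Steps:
$51 \left(75 + \left(O - 55\right)\right) = 51 \left(75 + \left(22 - 55\right)\right) = 51 \left(75 - 33\right) = 51 \cdot 42 = 2142$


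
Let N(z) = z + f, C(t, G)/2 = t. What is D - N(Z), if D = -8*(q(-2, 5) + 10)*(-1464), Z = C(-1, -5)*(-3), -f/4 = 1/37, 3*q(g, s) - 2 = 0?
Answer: 4622118/37 ≈ 1.2492e+5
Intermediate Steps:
q(g, s) = 2/3 (q(g, s) = 2/3 + (1/3)*0 = 2/3 + 0 = 2/3)
f = -4/37 ≈ -0.10811
C(t, G) = 2*t
Z = 6 (Z = (2*(-1))*(-3) = -2*(-3) = 6)
N(z) = -4/37 + z (N(z) = z - 4/37 = -4/37 + z)
D = 124928 (D = -8*(2/3 + 10)*(-1464) = -8*32/3*(-1464) = -256/3*(-1464) = 124928)
D - N(Z) = 124928 - (-4/37 + 6) = 124928 - 1*218/37 = 124928 - 218/37 = 4622118/37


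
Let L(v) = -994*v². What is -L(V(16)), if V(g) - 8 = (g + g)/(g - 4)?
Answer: 1017856/9 ≈ 1.1310e+5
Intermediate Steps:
V(g) = 8 + 2*g/(-4 + g) (V(g) = 8 + (g + g)/(g - 4) = 8 + (2*g)/(-4 + g) = 8 + 2*g/(-4 + g))
-L(V(16)) = -(-994)*(2*(-16 + 5*16)/(-4 + 16))² = -(-994)*(2*(-16 + 80)/12)² = -(-994)*(2*(1/12)*64)² = -(-994)*(32/3)² = -(-994)*1024/9 = -1*(-1017856/9) = 1017856/9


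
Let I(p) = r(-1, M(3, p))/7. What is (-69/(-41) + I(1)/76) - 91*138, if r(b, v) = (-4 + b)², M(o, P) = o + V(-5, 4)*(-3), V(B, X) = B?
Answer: -273877363/21812 ≈ -12556.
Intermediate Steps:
M(o, P) = 15 + o (M(o, P) = o - 5*(-3) = o + 15 = 15 + o)
I(p) = 25/7 (I(p) = (-4 - 1)²/7 = (-5)²*(⅐) = 25*(⅐) = 25/7)
(-69/(-41) + I(1)/76) - 91*138 = (-69/(-41) + (25/7)/76) - 91*138 = (-69*(-1/41) + (25/7)*(1/76)) - 12558 = (69/41 + 25/532) - 12558 = 37733/21812 - 12558 = -273877363/21812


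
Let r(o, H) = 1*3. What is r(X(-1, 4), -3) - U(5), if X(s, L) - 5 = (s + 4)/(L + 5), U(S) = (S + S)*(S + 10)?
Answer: -147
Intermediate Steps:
U(S) = 2*S*(10 + S) (U(S) = (2*S)*(10 + S) = 2*S*(10 + S))
X(s, L) = 5 + (4 + s)/(5 + L) (X(s, L) = 5 + (s + 4)/(L + 5) = 5 + (4 + s)/(5 + L))
r(o, H) = 3
r(X(-1, 4), -3) - U(5) = 3 - 2*5*(10 + 5) = 3 - 2*5*15 = 3 - 1*150 = 3 - 150 = -147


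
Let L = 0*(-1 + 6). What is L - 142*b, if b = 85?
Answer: -12070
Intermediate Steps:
L = 0 (L = 0*5 = 0)
L - 142*b = 0 - 142*85 = 0 - 12070 = -12070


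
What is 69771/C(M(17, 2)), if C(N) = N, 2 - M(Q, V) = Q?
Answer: -23257/5 ≈ -4651.4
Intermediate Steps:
M(Q, V) = 2 - Q
69771/C(M(17, 2)) = 69771/(2 - 1*17) = 69771/(2 - 17) = 69771/(-15) = 69771*(-1/15) = -23257/5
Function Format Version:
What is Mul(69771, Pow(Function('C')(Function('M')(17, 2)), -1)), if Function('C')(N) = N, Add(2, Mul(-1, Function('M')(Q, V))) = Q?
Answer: Rational(-23257, 5) ≈ -4651.4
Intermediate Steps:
Function('M')(Q, V) = Add(2, Mul(-1, Q))
Mul(69771, Pow(Function('C')(Function('M')(17, 2)), -1)) = Mul(69771, Pow(Add(2, Mul(-1, 17)), -1)) = Mul(69771, Pow(Add(2, -17), -1)) = Mul(69771, Pow(-15, -1)) = Mul(69771, Rational(-1, 15)) = Rational(-23257, 5)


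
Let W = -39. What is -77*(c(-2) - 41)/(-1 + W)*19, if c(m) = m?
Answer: -62909/40 ≈ -1572.7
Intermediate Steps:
-77*(c(-2) - 41)/(-1 + W)*19 = -77*(-2 - 41)/(-1 - 39)*19 = -(-3311)/(-40)*19 = -(-3311)*(-1)/40*19 = -77*43/40*19 = -3311/40*19 = -62909/40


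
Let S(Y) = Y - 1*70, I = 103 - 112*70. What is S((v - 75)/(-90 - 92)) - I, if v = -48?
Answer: 1395517/182 ≈ 7667.7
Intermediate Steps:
I = -7737 (I = 103 - 7840 = -7737)
S(Y) = -70 + Y (S(Y) = Y - 70 = -70 + Y)
S((v - 75)/(-90 - 92)) - I = (-70 + (-48 - 75)/(-90 - 92)) - 1*(-7737) = (-70 - 123/(-182)) + 7737 = (-70 - 123*(-1/182)) + 7737 = (-70 + 123/182) + 7737 = -12617/182 + 7737 = 1395517/182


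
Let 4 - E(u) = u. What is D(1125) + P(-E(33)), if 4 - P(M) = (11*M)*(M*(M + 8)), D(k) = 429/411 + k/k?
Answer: -46892491/137 ≈ -3.4228e+5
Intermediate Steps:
E(u) = 4 - u
D(k) = 280/137 (D(k) = 429*(1/411) + 1 = 143/137 + 1 = 280/137)
P(M) = 4 - 11*M²*(8 + M) (P(M) = 4 - 11*M*M*(M + 8) = 4 - 11*M*M*(8 + M) = 4 - 11*M²*(8 + M))
D(1125) + P(-E(33)) = 280/137 + (4 - 88*(4 - 1*33)² - 11*(-(4 - 1*33)³)) = 280/137 + (4 - 88*(4 - 33)² - 11*(-(4 - 33)³)) = 280/137 + (4 - 88*(-1*(-29))² - 11*(-1*(-29))³) = 280/137 + (4 - 88*29² - 11*29³) = 280/137 + (4 - 88*841 - 11*24389) = 280/137 + (4 - 74008 - 268279) = 280/137 - 342283 = -46892491/137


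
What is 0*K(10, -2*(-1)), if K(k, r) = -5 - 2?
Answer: 0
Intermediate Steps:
K(k, r) = -7
0*K(10, -2*(-1)) = 0*(-7) = 0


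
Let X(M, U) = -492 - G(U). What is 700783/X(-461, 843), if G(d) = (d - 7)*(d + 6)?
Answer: -700783/710256 ≈ -0.98666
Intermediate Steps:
G(d) = (-7 + d)*(6 + d)
X(M, U) = -450 + U - U² (X(M, U) = -492 - (-42 + U² - U) = -492 + (42 + U - U²) = -450 + U - U²)
700783/X(-461, 843) = 700783/(-450 + 843 - 1*843²) = 700783/(-450 + 843 - 1*710649) = 700783/(-450 + 843 - 710649) = 700783/(-710256) = 700783*(-1/710256) = -700783/710256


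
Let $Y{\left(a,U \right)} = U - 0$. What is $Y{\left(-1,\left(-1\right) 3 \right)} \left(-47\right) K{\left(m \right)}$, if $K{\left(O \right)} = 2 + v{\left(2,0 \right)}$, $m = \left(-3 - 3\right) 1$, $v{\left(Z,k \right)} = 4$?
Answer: $846$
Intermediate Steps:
$Y{\left(a,U \right)} = U$ ($Y{\left(a,U \right)} = U + 0 = U$)
$m = -6$ ($m = \left(-6\right) 1 = -6$)
$K{\left(O \right)} = 6$ ($K{\left(O \right)} = 2 + 4 = 6$)
$Y{\left(-1,\left(-1\right) 3 \right)} \left(-47\right) K{\left(m \right)} = \left(-1\right) 3 \left(-47\right) 6 = \left(-3\right) \left(-47\right) 6 = 141 \cdot 6 = 846$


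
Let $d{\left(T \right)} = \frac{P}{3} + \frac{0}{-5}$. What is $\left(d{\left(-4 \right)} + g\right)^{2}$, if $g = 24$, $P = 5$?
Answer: $\frac{5929}{9} \approx 658.78$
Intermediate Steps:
$d{\left(T \right)} = \frac{5}{3}$ ($d{\left(T \right)} = \frac{5}{3} + \frac{0}{-5} = 5 \cdot \frac{1}{3} + 0 \left(- \frac{1}{5}\right) = \frac{5}{3} + 0 = \frac{5}{3}$)
$\left(d{\left(-4 \right)} + g\right)^{2} = \left(\frac{5}{3} + 24\right)^{2} = \left(\frac{77}{3}\right)^{2} = \frac{5929}{9}$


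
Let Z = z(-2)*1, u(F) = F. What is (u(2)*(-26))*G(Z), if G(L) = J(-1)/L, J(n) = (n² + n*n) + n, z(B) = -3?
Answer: 52/3 ≈ 17.333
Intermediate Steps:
J(n) = n + 2*n² (J(n) = (n² + n²) + n = 2*n² + n = n + 2*n²)
Z = -3 (Z = -3*1 = -3)
G(L) = 1/L (G(L) = (-(1 + 2*(-1)))/L = (-(1 - 2))/L = (-1*(-1))/L = 1/L)
(u(2)*(-26))*G(Z) = (2*(-26))/(-3) = -52*(-⅓) = 52/3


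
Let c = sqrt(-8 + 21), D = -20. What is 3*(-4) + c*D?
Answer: -12 - 20*sqrt(13) ≈ -84.111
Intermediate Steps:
c = sqrt(13) ≈ 3.6056
3*(-4) + c*D = 3*(-4) + sqrt(13)*(-20) = -12 - 20*sqrt(13)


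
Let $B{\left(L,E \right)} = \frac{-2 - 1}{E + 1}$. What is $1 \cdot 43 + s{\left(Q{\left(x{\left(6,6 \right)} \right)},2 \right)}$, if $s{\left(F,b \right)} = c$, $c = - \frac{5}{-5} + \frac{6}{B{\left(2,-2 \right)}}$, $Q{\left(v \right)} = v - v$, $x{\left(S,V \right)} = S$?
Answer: $46$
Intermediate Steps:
$B{\left(L,E \right)} = - \frac{3}{1 + E}$
$Q{\left(v \right)} = 0$
$c = 3$ ($c = - \frac{5}{-5} + \frac{6}{\left(-3\right) \frac{1}{1 - 2}} = \left(-5\right) \left(- \frac{1}{5}\right) + \frac{6}{\left(-3\right) \frac{1}{-1}} = 1 + \frac{6}{\left(-3\right) \left(-1\right)} = 1 + \frac{6}{3} = 1 + 6 \cdot \frac{1}{3} = 1 + 2 = 3$)
$s{\left(F,b \right)} = 3$
$1 \cdot 43 + s{\left(Q{\left(x{\left(6,6 \right)} \right)},2 \right)} = 1 \cdot 43 + 3 = 43 + 3 = 46$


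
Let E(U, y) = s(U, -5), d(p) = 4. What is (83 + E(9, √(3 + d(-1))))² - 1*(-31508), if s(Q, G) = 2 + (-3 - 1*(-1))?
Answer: 38397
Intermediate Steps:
s(Q, G) = 0 (s(Q, G) = 2 + (-3 + 1) = 2 - 2 = 0)
E(U, y) = 0
(83 + E(9, √(3 + d(-1))))² - 1*(-31508) = (83 + 0)² - 1*(-31508) = 83² + 31508 = 6889 + 31508 = 38397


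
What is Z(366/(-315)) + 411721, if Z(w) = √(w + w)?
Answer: 411721 + 2*I*√6405/105 ≈ 4.1172e+5 + 1.5244*I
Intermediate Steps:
Z(w) = √2*√w (Z(w) = √(2*w) = √2*√w)
Z(366/(-315)) + 411721 = √2*√(366/(-315)) + 411721 = √2*√(366*(-1/315)) + 411721 = √2*√(-122/105) + 411721 = √2*(I*√12810/105) + 411721 = 2*I*√6405/105 + 411721 = 411721 + 2*I*√6405/105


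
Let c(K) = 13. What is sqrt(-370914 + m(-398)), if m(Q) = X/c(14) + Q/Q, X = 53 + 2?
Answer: I*sqrt(62683582)/13 ≈ 609.02*I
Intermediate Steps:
X = 55
m(Q) = 68/13 (m(Q) = 55/13 + Q/Q = 55*(1/13) + 1 = 55/13 + 1 = 68/13)
sqrt(-370914 + m(-398)) = sqrt(-370914 + 68/13) = sqrt(-4821814/13) = I*sqrt(62683582)/13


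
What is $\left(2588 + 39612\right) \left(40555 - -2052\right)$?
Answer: $1798015400$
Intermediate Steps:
$\left(2588 + 39612\right) \left(40555 - -2052\right) = 42200 \left(40555 + 2052\right) = 42200 \cdot 42607 = 1798015400$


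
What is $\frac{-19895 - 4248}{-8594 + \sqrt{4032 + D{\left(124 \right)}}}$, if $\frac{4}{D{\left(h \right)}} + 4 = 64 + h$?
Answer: $\frac{9544307332}{3397228983} + \frac{748433 \sqrt{8878}}{3397228983} \approx 2.8302$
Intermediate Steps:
$D{\left(h \right)} = \frac{4}{60 + h}$ ($D{\left(h \right)} = \frac{4}{-4 + \left(64 + h\right)} = \frac{4}{60 + h}$)
$\frac{-19895 - 4248}{-8594 + \sqrt{4032 + D{\left(124 \right)}}} = \frac{-19895 - 4248}{-8594 + \sqrt{4032 + \frac{4}{60 + 124}}} = - \frac{24143}{-8594 + \sqrt{4032 + \frac{4}{184}}} = - \frac{24143}{-8594 + \sqrt{4032 + 4 \cdot \frac{1}{184}}} = - \frac{24143}{-8594 + \sqrt{4032 + \frac{1}{46}}} = - \frac{24143}{-8594 + \sqrt{\frac{185473}{46}}} = - \frac{24143}{-8594 + \frac{31 \sqrt{8878}}{46}}$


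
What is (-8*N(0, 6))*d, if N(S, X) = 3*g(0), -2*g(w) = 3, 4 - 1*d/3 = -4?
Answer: 864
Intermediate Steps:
d = 24 (d = 12 - 3*(-4) = 12 + 12 = 24)
g(w) = -3/2 (g(w) = -1/2*3 = -3/2)
N(S, X) = -9/2 (N(S, X) = 3*(-3/2) = -9/2)
(-8*N(0, 6))*d = -8*(-9/2)*24 = 36*24 = 864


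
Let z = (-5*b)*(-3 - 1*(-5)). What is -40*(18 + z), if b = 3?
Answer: 480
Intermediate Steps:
z = -30 (z = (-5*3)*(-3 - 1*(-5)) = -15*(-3 + 5) = -15*2 = -30)
-40*(18 + z) = -40*(18 - 30) = -40*(-12) = 480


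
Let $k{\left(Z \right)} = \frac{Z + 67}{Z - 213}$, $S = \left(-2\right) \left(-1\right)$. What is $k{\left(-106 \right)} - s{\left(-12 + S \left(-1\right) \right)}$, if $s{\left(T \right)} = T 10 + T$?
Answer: $\frac{49165}{319} \approx 154.12$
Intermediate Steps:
$S = 2$
$s{\left(T \right)} = 11 T$ ($s{\left(T \right)} = 10 T + T = 11 T$)
$k{\left(Z \right)} = \frac{67 + Z}{-213 + Z}$
$k{\left(-106 \right)} - s{\left(-12 + S \left(-1\right) \right)} = \frac{67 - 106}{-213 - 106} - 11 \left(-12 + 2 \left(-1\right)\right) = \frac{1}{-319} \left(-39\right) - 11 \left(-12 - 2\right) = \left(- \frac{1}{319}\right) \left(-39\right) - 11 \left(-14\right) = \frac{39}{319} - -154 = \frac{39}{319} + 154 = \frac{49165}{319}$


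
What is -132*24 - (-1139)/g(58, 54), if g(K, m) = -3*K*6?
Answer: -3308531/1044 ≈ -3169.1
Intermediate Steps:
g(K, m) = -18*K
-132*24 - (-1139)/g(58, 54) = -132*24 - (-1139)/((-18*58)) = -3168 - (-1139)/(-1044) = -3168 - (-1139)*(-1)/1044 = -3168 - 1*1139/1044 = -3168 - 1139/1044 = -3308531/1044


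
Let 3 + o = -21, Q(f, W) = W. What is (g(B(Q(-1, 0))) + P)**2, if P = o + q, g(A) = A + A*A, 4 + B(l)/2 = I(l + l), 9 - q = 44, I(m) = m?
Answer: 9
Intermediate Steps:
o = -24 (o = -3 - 21 = -24)
q = -35 (q = 9 - 1*44 = 9 - 44 = -35)
B(l) = -8 + 4*l (B(l) = -8 + 2*(l + l) = -8 + 2*(2*l) = -8 + 4*l)
g(A) = A + A**2
P = -59 (P = -24 - 35 = -59)
(g(B(Q(-1, 0))) + P)**2 = ((-8 + 4*0)*(1 + (-8 + 4*0)) - 59)**2 = ((-8 + 0)*(1 + (-8 + 0)) - 59)**2 = (-8*(1 - 8) - 59)**2 = (-8*(-7) - 59)**2 = (56 - 59)**2 = (-3)**2 = 9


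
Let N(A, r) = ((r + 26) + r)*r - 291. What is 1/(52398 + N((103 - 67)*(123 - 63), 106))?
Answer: 1/77335 ≈ 1.2931e-5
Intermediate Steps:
N(A, r) = -291 + r*(26 + 2*r) (N(A, r) = ((26 + r) + r)*r - 291 = (26 + 2*r)*r - 291 = r*(26 + 2*r) - 291 = -291 + r*(26 + 2*r))
1/(52398 + N((103 - 67)*(123 - 63), 106)) = 1/(52398 + (-291 + 2*106² + 26*106)) = 1/(52398 + (-291 + 2*11236 + 2756)) = 1/(52398 + (-291 + 22472 + 2756)) = 1/(52398 + 24937) = 1/77335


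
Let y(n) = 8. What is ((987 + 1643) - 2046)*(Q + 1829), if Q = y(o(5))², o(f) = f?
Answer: 1105512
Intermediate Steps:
Q = 64 (Q = 8² = 64)
((987 + 1643) - 2046)*(Q + 1829) = ((987 + 1643) - 2046)*(64 + 1829) = (2630 - 2046)*1893 = 584*1893 = 1105512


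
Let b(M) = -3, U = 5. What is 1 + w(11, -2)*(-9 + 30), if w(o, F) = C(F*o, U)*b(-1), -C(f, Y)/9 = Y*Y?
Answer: 14176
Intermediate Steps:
C(f, Y) = -9*Y² (C(f, Y) = -9*Y*Y = -9*Y²)
w(o, F) = 675 (w(o, F) = -9*5²*(-3) = -9*25*(-3) = -225*(-3) = 675)
1 + w(11, -2)*(-9 + 30) = 1 + 675*(-9 + 30) = 1 + 675*21 = 1 + 14175 = 14176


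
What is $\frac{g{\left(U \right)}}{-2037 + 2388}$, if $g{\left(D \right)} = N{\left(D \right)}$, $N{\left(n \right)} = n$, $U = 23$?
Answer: $\frac{23}{351} \approx 0.065527$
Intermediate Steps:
$g{\left(D \right)} = D$
$\frac{g{\left(U \right)}}{-2037 + 2388} = \frac{1}{-2037 + 2388} \cdot 23 = \frac{1}{351} \cdot 23 = \frac{23}{351}$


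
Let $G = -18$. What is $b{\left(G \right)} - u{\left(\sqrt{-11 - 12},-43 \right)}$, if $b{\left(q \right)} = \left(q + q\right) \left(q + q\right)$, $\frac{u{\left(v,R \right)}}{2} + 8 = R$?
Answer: $1398$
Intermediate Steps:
$u{\left(v,R \right)} = -16 + 2 R$
$b{\left(q \right)} = 4 q^{2}$ ($b{\left(q \right)} = 2 q 2 q = 4 q^{2}$)
$b{\left(G \right)} - u{\left(\sqrt{-11 - 12},-43 \right)} = 4 \left(-18\right)^{2} - \left(-16 + 2 \left(-43\right)\right) = 4 \cdot 324 - \left(-16 - 86\right) = 1296 - -102 = 1296 + 102 = 1398$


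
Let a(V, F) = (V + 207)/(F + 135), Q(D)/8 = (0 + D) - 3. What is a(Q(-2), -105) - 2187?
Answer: -65443/30 ≈ -2181.4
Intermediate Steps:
Q(D) = -24 + 8*D (Q(D) = 8*((0 + D) - 3) = 8*(D - 3) = 8*(-3 + D) = -24 + 8*D)
a(V, F) = (207 + V)/(135 + F)
a(Q(-2), -105) - 2187 = (207 + (-24 + 8*(-2)))/(135 - 105) - 2187 = (207 + (-24 - 16))/30 - 2187 = (207 - 40)/30 - 2187 = (1/30)*167 - 2187 = 167/30 - 2187 = -65443/30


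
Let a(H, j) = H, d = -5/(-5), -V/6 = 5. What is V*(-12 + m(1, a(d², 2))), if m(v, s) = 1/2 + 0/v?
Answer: 345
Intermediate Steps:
V = -30 (V = -6*5 = -30)
d = 1 (d = -5*(-⅕) = 1)
m(v, s) = ½ (m(v, s) = 1*(½) + 0 = ½ + 0 = ½)
V*(-12 + m(1, a(d², 2))) = -30*(-12 + ½) = -30*(-23/2) = 345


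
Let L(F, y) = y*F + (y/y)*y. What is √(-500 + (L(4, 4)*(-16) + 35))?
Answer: I*√785 ≈ 28.018*I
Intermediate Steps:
L(F, y) = y + F*y (L(F, y) = F*y + 1*y = F*y + y = y + F*y)
√(-500 + (L(4, 4)*(-16) + 35)) = √(-500 + ((4*(1 + 4))*(-16) + 35)) = √(-500 + ((4*5)*(-16) + 35)) = √(-500 + (20*(-16) + 35)) = √(-500 + (-320 + 35)) = √(-500 - 285) = √(-785) = I*√785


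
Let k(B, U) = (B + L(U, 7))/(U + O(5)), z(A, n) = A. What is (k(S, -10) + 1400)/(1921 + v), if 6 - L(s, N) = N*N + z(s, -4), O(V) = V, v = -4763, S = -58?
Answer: -1013/2030 ≈ -0.49901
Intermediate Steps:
L(s, N) = 6 - s - N**2 (L(s, N) = 6 - (N*N + s) = 6 - (N**2 + s) = 6 - (s + N**2) = 6 + (-s - N**2) = 6 - s - N**2)
k(B, U) = (-43 + B - U)/(5 + U) (k(B, U) = (B + (6 - U - 1*7**2))/(U + 5) = (B + (6 - U - 1*49))/(5 + U) = (B + (6 - U - 49))/(5 + U) = (B + (-43 - U))/(5 + U) = (-43 + B - U)/(5 + U))
(k(S, -10) + 1400)/(1921 + v) = ((-43 - 58 - 1*(-10))/(5 - 10) + 1400)/(1921 - 4763) = ((-43 - 58 + 10)/(-5) + 1400)/(-2842) = (-1/5*(-91) + 1400)*(-1/2842) = (91/5 + 1400)*(-1/2842) = (7091/5)*(-1/2842) = -1013/2030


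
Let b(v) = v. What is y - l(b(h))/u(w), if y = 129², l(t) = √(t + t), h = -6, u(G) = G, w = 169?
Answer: 16641 - 2*I*√3/169 ≈ 16641.0 - 0.020498*I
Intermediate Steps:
l(t) = √2*√t (l(t) = √(2*t) = √2*√t)
y = 16641
y - l(b(h))/u(w) = 16641 - √2*√(-6)/169 = 16641 - √2*(I*√6)/169 = 16641 - 2*I*√3/169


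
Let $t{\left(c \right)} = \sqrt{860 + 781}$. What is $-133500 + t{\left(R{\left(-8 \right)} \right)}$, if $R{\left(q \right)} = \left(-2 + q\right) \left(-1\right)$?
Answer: $-133500 + \sqrt{1641} \approx -1.3346 \cdot 10^{5}$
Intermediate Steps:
$R{\left(q \right)} = 2 - q$
$t{\left(c \right)} = \sqrt{1641}$
$-133500 + t{\left(R{\left(-8 \right)} \right)} = -133500 + \sqrt{1641}$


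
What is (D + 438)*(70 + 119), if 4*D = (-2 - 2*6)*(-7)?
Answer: 174825/2 ≈ 87413.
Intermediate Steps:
D = 49/2 (D = ((-2 - 2*6)*(-7))/4 = ((-2 - 12)*(-7))/4 = (-14*(-7))/4 = (1/4)*98 = 49/2 ≈ 24.500)
(D + 438)*(70 + 119) = (49/2 + 438)*(70 + 119) = (925/2)*189 = 174825/2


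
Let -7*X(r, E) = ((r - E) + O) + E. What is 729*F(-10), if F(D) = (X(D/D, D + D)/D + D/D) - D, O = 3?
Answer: 282123/35 ≈ 8060.7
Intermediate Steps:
X(r, E) = -3/7 - r/7 (X(r, E) = -(((r - E) + 3) + E)/7 = -((3 + r - E) + E)/7 = -(3 + r)/7 = -3/7 - r/7)
F(D) = 1 - D - 4/(7*D) (F(D) = ((-3/7 - D/(7*D))/D + D/D) - D = ((-3/7 - ⅐*1)/D + 1) - D = ((-3/7 - ⅐)/D + 1) - D = (-4/(7*D) + 1) - D = (1 - 4/(7*D)) - D = 1 - D - 4/(7*D))
729*F(-10) = 729*(1 - 1*(-10) - 4/7/(-10)) = 729*(1 + 10 - 4/7*(-⅒)) = 729*(1 + 10 + 2/35) = 729*(387/35) = 282123/35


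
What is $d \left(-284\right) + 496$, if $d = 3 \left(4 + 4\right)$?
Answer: $-6320$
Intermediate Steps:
$d = 24$ ($d = 3 \cdot 8 = 24$)
$d \left(-284\right) + 496 = 24 \left(-284\right) + 496 = -6816 + 496 = -6320$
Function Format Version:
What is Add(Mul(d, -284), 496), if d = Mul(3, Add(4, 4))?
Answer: -6320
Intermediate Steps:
d = 24 (d = Mul(3, 8) = 24)
Add(Mul(d, -284), 496) = Add(Mul(24, -284), 496) = Add(-6816, 496) = -6320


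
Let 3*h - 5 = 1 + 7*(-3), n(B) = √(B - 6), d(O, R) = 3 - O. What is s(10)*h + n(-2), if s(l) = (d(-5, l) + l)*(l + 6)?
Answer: -1440 + 2*I*√2 ≈ -1440.0 + 2.8284*I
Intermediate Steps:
n(B) = √(-6 + B)
s(l) = (6 + l)*(8 + l) (s(l) = ((3 - 1*(-5)) + l)*(l + 6) = ((3 + 5) + l)*(6 + l) = (8 + l)*(6 + l) = (6 + l)*(8 + l))
h = -5 (h = 5/3 + (1 + 7*(-3))/3 = 5/3 + (1 - 21)/3 = 5/3 + (⅓)*(-20) = 5/3 - 20/3 = -5)
s(10)*h + n(-2) = (48 + 10² + 14*10)*(-5) + √(-6 - 2) = (48 + 100 + 140)*(-5) + √(-8) = 288*(-5) + 2*I*√2 = -1440 + 2*I*√2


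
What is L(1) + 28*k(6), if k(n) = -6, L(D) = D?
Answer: -167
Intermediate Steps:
L(1) + 28*k(6) = 1 + 28*(-6) = 1 - 168 = -167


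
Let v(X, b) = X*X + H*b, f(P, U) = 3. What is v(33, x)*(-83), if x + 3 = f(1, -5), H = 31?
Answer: -90387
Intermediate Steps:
x = 0 (x = -3 + 3 = 0)
v(X, b) = X² + 31*b (v(X, b) = X*X + 31*b = X² + 31*b)
v(33, x)*(-83) = (33² + 31*0)*(-83) = (1089 + 0)*(-83) = 1089*(-83) = -90387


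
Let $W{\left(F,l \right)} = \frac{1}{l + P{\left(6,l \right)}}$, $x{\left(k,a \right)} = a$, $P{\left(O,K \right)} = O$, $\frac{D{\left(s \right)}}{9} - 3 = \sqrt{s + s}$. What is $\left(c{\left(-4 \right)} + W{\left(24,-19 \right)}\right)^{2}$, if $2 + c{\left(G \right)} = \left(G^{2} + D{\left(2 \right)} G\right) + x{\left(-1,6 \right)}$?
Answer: $\frac{4330561}{169} \approx 25625.0$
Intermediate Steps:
$D{\left(s \right)} = 27 + 9 \sqrt{2} \sqrt{s}$ ($D{\left(s \right)} = 27 + 9 \sqrt{s + s} = 27 + 9 \sqrt{2 s} = 27 + 9 \sqrt{2} \sqrt{s}$)
$W{\left(F,l \right)} = \frac{1}{6 + l}$ ($W{\left(F,l \right)} = \frac{1}{l + 6} = \frac{1}{6 + l}$)
$c{\left(G \right)} = 4 + G^{2} + 45 G$ ($c{\left(G \right)} = -2 + \left(\left(G^{2} + \left(27 + 9 \sqrt{2} \sqrt{2}\right) G\right) + 6\right) = -2 + \left(\left(G^{2} + \left(27 + 18\right) G\right) + 6\right) = -2 + \left(\left(G^{2} + 45 G\right) + 6\right) = -2 + \left(6 + G^{2} + 45 G\right) = 4 + G^{2} + 45 G$)
$\left(c{\left(-4 \right)} + W{\left(24,-19 \right)}\right)^{2} = \left(\left(4 + \left(-4\right)^{2} + 45 \left(-4\right)\right) + \frac{1}{6 - 19}\right)^{2} = \left(\left(4 + 16 - 180\right) + \frac{1}{-13}\right)^{2} = \left(-160 - \frac{1}{13}\right)^{2} = \left(- \frac{2081}{13}\right)^{2} = \frac{4330561}{169}$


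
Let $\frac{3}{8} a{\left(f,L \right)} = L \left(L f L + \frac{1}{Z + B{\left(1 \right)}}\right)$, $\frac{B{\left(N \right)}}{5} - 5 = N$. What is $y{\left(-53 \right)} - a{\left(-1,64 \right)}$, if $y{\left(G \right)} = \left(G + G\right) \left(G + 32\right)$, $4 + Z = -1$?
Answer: $\frac{17531746}{25} \approx 7.0127 \cdot 10^{5}$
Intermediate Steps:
$Z = -5$ ($Z = -4 - 1 = -5$)
$y{\left(G \right)} = 2 G \left(32 + G\right)$
$B{\left(N \right)} = 25 + 5 N$
$a{\left(f,L \right)} = \frac{8 L \left(\frac{1}{25} + f L^{2}\right)}{3}$ ($a{\left(f,L \right)} = \frac{8 L \left(L f L + \frac{1}{-5 + \left(25 + 5 \cdot 1\right)}\right)}{3} = \frac{8 L \left(f L^{2} + \frac{1}{-5 + \left(25 + 5\right)}\right)}{3} = \frac{8 L \left(f L^{2} + \frac{1}{-5 + 30}\right)}{3} = \frac{8 L \left(f L^{2} + \frac{1}{25}\right)}{3} = \frac{8 L \left(\frac{1}{25} + f L^{2}\right)}{3}$)
$y{\left(-53 \right)} - a{\left(-1,64 \right)} = 2 \left(-53\right) \left(32 - 53\right) - \frac{8}{75} \cdot 64 \left(1 + 25 \left(-1\right) 64^{2}\right) = 2 \left(-53\right) \left(-21\right) - \frac{8}{75} \cdot 64 \left(1 + 25 \left(-1\right) 4096\right) = 2226 - \frac{8}{75} \cdot 64 \left(1 - 102400\right) = 2226 - \frac{8}{75} \cdot 64 \left(-102399\right) = 2226 - - \frac{17476096}{25} = 2226 + \frac{17476096}{25} = \frac{17531746}{25}$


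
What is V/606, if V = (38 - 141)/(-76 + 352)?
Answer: -103/167256 ≈ -0.00061582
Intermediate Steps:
V = -103/276 ≈ -0.37319
V/606 = -103/276/606 = -103/276*1/606 = -103/167256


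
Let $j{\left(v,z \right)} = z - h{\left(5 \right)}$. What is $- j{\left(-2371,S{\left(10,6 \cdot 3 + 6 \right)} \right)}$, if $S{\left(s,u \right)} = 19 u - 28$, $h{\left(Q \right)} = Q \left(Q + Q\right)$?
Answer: $-378$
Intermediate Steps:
$h{\left(Q \right)} = 2 Q^{2}$ ($h{\left(Q \right)} = Q 2 Q = 2 Q^{2}$)
$S{\left(s,u \right)} = -28 + 19 u$
$j{\left(v,z \right)} = -50 + z$ ($j{\left(v,z \right)} = z - 2 \cdot 5^{2} = z - 2 \cdot 25 = z - 50 = -50 + z$)
$- j{\left(-2371,S{\left(10,6 \cdot 3 + 6 \right)} \right)} = - (-50 - \left(28 - 19 \left(6 \cdot 3 + 6\right)\right)) = - (-50 - \left(28 - 19 \left(18 + 6\right)\right)) = - (-50 + \left(-28 + 19 \cdot 24\right)) = - (-50 + \left(-28 + 456\right)) = - (-50 + 428) = \left(-1\right) 378 = -378$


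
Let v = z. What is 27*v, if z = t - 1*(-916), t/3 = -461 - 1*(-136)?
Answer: -1593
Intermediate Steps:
t = -975 (t = 3*(-461 - 1*(-136)) = 3*(-461 + 136) = 3*(-325) = -975)
z = -59 (z = -975 - 1*(-916) = -975 + 916 = -59)
v = -59
27*v = 27*(-59) = -1593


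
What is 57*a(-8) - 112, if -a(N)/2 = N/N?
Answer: -226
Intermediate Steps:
a(N) = -2 (a(N) = -2*N/N = -2*1 = -2)
57*a(-8) - 112 = 57*(-2) - 112 = -114 - 112 = -226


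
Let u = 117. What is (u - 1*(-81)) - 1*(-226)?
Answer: 424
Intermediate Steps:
(u - 1*(-81)) - 1*(-226) = (117 - 1*(-81)) - 1*(-226) = (117 + 81) + 226 = 198 + 226 = 424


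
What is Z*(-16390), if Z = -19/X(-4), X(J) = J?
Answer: -155705/2 ≈ -77853.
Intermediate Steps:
Z = 19/4 (Z = -19/(-4) = -19*(-1/4) = 19/4 ≈ 4.7500)
Z*(-16390) = (19/4)*(-16390) = -155705/2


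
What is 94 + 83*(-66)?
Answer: -5384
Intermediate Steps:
94 + 83*(-66) = 94 - 5478 = -5384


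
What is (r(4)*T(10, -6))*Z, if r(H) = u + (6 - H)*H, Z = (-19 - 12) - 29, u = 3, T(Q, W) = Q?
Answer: -6600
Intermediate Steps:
Z = -60 (Z = -31 - 29 = -60)
r(H) = 3 + H*(6 - H) (r(H) = 3 + (6 - H)*H = 3 + H*(6 - H))
(r(4)*T(10, -6))*Z = ((3 - 1*4² + 6*4)*10)*(-60) = ((3 - 1*16 + 24)*10)*(-60) = ((3 - 16 + 24)*10)*(-60) = (11*10)*(-60) = 110*(-60) = -6600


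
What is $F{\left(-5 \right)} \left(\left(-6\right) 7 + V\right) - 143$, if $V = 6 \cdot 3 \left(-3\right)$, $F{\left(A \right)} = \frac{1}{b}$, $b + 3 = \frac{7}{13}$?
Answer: $-104$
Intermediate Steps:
$b = - \frac{32}{13}$ ($b = -3 + \frac{7}{13} = - \frac{32}{13} \approx -2.4615$)
$F{\left(A \right)} = - \frac{13}{32}$ ($F{\left(A \right)} = \frac{1}{- \frac{32}{13}} = - \frac{13}{32}$)
$V = -54$ ($V = 18 \left(-3\right) = -54$)
$F{\left(-5 \right)} \left(\left(-6\right) 7 + V\right) - 143 = - \frac{13 \left(\left(-6\right) 7 - 54\right)}{32} - 143 = - \frac{13 \left(-42 - 54\right)}{32} - 143 = \left(- \frac{13}{32}\right) \left(-96\right) - 143 = 39 - 143 = -104$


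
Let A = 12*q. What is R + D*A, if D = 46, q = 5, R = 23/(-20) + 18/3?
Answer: 55297/20 ≈ 2764.9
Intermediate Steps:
R = 97/20 (R = 23*(-1/20) + 18*(⅓) = -23/20 + 6 = 97/20 ≈ 4.8500)
A = 60 (A = 12*5 = 60)
R + D*A = 97/20 + 46*60 = 97/20 + 2760 = 55297/20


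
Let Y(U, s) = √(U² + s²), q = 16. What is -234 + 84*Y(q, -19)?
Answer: -234 + 84*√617 ≈ 1852.5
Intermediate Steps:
-234 + 84*Y(q, -19) = -234 + 84*√(16² + (-19)²) = -234 + 84*√(256 + 361) = -234 + 84*√617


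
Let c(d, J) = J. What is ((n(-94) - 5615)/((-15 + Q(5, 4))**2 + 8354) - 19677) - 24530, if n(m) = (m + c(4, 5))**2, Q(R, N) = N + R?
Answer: -185447212/4195 ≈ -44207.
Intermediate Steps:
n(m) = (5 + m)**2 (n(m) = (m + 5)**2 = (5 + m)**2)
((n(-94) - 5615)/((-15 + Q(5, 4))**2 + 8354) - 19677) - 24530 = (((5 - 94)**2 - 5615)/((-15 + (4 + 5))**2 + 8354) - 19677) - 24530 = (((-89)**2 - 5615)/((-15 + 9)**2 + 8354) - 19677) - 24530 = ((7921 - 5615)/((-6)**2 + 8354) - 19677) - 24530 = (2306/(36 + 8354) - 19677) - 24530 = (2306/8390 - 19677) - 24530 = (2306*(1/8390) - 19677) - 24530 = (1153/4195 - 19677) - 24530 = -82543862/4195 - 24530 = -185447212/4195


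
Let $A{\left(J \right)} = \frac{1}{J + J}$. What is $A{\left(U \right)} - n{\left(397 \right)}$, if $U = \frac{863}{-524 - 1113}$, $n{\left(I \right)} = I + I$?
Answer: $- \frac{1372081}{1726} \approx -794.95$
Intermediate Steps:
$n{\left(I \right)} = 2 I$
$U = - \frac{863}{1637}$ ($U = \frac{863}{-524 - 1113} = \frac{863}{-1637} = 863 \left(- \frac{1}{1637}\right) = - \frac{863}{1637} \approx -0.52718$)
$A{\left(J \right)} = \frac{1}{2 J}$
$A{\left(U \right)} - n{\left(397 \right)} = \frac{1}{2 \left(- \frac{863}{1637}\right)} - 2 \cdot 397 = \frac{1}{2} \left(- \frac{1637}{863}\right) - 794 = - \frac{1637}{1726} - 794 = - \frac{1372081}{1726}$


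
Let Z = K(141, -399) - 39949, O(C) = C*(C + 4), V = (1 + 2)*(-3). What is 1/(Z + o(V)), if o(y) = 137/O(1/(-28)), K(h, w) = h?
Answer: -111/4526096 ≈ -2.4524e-5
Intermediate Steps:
V = -9 (V = 3*(-3) = -9)
O(C) = C*(4 + C)
o(y) = -107408/111 (o(y) = 137/(((4 + 1/(-28))/(-28))) = 137/((-(4 - 1/28)/28)) = 137/((-1/28*111/28)) = 137/(-111/784) = 137*(-784/111) = -107408/111)
Z = -39808 (Z = 141 - 39949 = -39808)
1/(Z + o(V)) = 1/(-39808 - 107408/111) = 1/(-4526096/111) = -111/4526096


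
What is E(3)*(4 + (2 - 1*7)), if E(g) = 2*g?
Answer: -6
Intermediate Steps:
E(3)*(4 + (2 - 1*7)) = (2*3)*(4 + (2 - 1*7)) = 6*(4 + (2 - 7)) = 6*(4 - 5) = 6*(-1) = -6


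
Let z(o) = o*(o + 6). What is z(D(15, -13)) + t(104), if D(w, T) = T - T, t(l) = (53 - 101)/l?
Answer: -6/13 ≈ -0.46154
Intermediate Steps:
t(l) = -48/l
D(w, T) = 0
z(o) = o*(6 + o)
z(D(15, -13)) + t(104) = 0*(6 + 0) - 48/104 = 0*6 - 48*1/104 = 0 - 6/13 = -6/13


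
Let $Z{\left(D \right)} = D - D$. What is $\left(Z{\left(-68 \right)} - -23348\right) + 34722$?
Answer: $58070$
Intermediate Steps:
$Z{\left(D \right)} = 0$
$\left(Z{\left(-68 \right)} - -23348\right) + 34722 = \left(0 - -23348\right) + 34722 = \left(0 + 23348\right) + 34722 = 23348 + 34722 = 58070$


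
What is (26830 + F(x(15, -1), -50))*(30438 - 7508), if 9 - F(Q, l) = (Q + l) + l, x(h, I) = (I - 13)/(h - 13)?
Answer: 617871780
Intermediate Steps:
x(h, I) = (-13 + I)/(-13 + h)
F(Q, l) = 9 - Q - 2*l (F(Q, l) = 9 - ((Q + l) + l) = 9 - (Q + 2*l) = 9 + (-Q - 2*l) = 9 - Q - 2*l)
(26830 + F(x(15, -1), -50))*(30438 - 7508) = (26830 + (9 - (-13 - 1)/(-13 + 15) - 2*(-50)))*(30438 - 7508) = (26830 + (9 - (-14)/2 + 100))*22930 = (26830 + (9 - 1*(-7) + 100))*22930 = (26830 + (9 + 7 + 100))*22930 = (26830 + 116)*22930 = 26946*22930 = 617871780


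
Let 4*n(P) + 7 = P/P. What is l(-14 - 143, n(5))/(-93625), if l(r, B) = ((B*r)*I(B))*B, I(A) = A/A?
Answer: 1413/374500 ≈ 0.0037730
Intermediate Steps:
I(A) = 1
n(P) = -3/2 (n(P) = -7/4 + (P/P)/4 = -7/4 + (1/4)*1 = -7/4 + 1/4 = -3/2)
l(r, B) = r*B**2 (l(r, B) = ((B*r)*1)*B = (B*r)*B = r*B**2)
l(-14 - 143, n(5))/(-93625) = ((-14 - 143)*(-3/2)**2)/(-93625) = -157*9/4*(-1/93625) = -1413/4*(-1/93625) = 1413/374500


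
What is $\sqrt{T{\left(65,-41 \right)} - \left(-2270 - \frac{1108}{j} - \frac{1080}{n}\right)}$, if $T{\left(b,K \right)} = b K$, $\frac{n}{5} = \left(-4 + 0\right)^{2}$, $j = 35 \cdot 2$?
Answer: $\frac{i \sqrt{1791790}}{70} \approx 19.123 i$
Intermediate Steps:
$j = 70$
$n = 80$ ($n = 5 \left(-4 + 0\right)^{2} = 5 \left(-4\right)^{2} = 5 \cdot 16 = 80$)
$T{\left(b,K \right)} = K b$
$\sqrt{T{\left(65,-41 \right)} - \left(-2270 - \frac{1108}{j} - \frac{1080}{n}\right)} = \sqrt{\left(-41\right) 65 - \left(-2270 - \frac{554}{35} - \frac{27}{2}\right)} = \sqrt{-2665 - \left(-2270 - \frac{554}{35} - \frac{27}{2}\right)} = \sqrt{-2665 + \left(2270 - \left(- \frac{27}{2} - \frac{554}{35}\right)\right)} = \sqrt{-2665 + \left(2270 - - \frac{2053}{70}\right)} = \sqrt{-2665 + \left(2270 + \frac{2053}{70}\right)} = \sqrt{-2665 + \frac{160953}{70}} = \sqrt{- \frac{25597}{70}} = \frac{i \sqrt{1791790}}{70}$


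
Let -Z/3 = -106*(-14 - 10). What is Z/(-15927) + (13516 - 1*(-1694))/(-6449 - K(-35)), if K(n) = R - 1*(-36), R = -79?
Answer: -32226513/17004727 ≈ -1.8951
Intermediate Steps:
K(n) = -43 (K(n) = -79 - 1*(-36) = -79 + 36 = -43)
Z = -7632 (Z = -(-318)*(-14 - 10) = -(-318)*(-24) = -3*2544 = -7632)
Z/(-15927) + (13516 - 1*(-1694))/(-6449 - K(-35)) = -7632/(-15927) + (13516 - 1*(-1694))/(-6449 - 1*(-43)) = -7632*(-1/15927) + (13516 + 1694)/(-6449 + 43) = 2544/5309 + 15210/(-6406) = 2544/5309 + 15210*(-1/6406) = 2544/5309 - 7605/3203 = -32226513/17004727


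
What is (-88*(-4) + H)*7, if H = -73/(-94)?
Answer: 232127/94 ≈ 2469.4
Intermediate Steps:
H = 73/94 (H = -73*(-1/94) = 73/94 ≈ 0.77660)
(-88*(-4) + H)*7 = (-88*(-4) + 73/94)*7 = (352 + 73/94)*7 = (33161/94)*7 = 232127/94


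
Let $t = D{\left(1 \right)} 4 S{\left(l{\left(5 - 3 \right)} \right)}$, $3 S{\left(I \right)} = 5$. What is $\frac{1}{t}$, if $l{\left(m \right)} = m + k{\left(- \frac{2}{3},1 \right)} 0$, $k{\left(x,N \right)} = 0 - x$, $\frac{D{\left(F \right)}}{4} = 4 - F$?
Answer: $\frac{1}{80} \approx 0.0125$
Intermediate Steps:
$D{\left(F \right)} = 16 - 4 F$ ($D{\left(F \right)} = 4 \left(4 - F\right) = 16 - 4 F$)
$k{\left(x,N \right)} = - x$
$l{\left(m \right)} = m$ ($l{\left(m \right)} = m + - \frac{-2}{3} \cdot 0 = m + \left(-1\right) \left(- \frac{2}{3}\right) 0 = m + \frac{2}{3} \cdot 0 = m + 0 = m$)
$S{\left(I \right)} = \frac{5}{3}$ ($S{\left(I \right)} = \frac{1}{3} \cdot 5 = \frac{5}{3}$)
$t = 80$ ($t = \left(16 - 4\right) 4 \cdot \frac{5}{3} = 12 \cdot 4 \cdot \frac{5}{3} = 48 \cdot \frac{5}{3} = 80$)
$\frac{1}{t} = \frac{1}{80}$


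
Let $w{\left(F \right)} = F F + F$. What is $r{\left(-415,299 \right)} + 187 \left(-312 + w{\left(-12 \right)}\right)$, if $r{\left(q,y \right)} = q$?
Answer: $-34075$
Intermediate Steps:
$w{\left(F \right)} = F + F^{2}$ ($w{\left(F \right)} = F^{2} + F = F + F^{2}$)
$r{\left(-415,299 \right)} + 187 \left(-312 + w{\left(-12 \right)}\right) = -415 + 187 \left(-312 - 12 \left(1 - 12\right)\right) = -415 + 187 \left(-312 - -132\right) = -415 + 187 \left(-312 + 132\right) = -415 + 187 \left(-180\right) = -415 - 33660 = -34075$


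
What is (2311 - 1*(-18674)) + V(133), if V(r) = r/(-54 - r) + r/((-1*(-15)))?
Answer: 58885801/2805 ≈ 20993.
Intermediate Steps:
V(r) = r/15 + r/(-54 - r) (V(r) = r/(-54 - r) + r/15 = r/15 + r/(-54 - r))
(2311 - 1*(-18674)) + V(133) = (2311 - 1*(-18674)) + (1/15)*133*(39 + 133)/(54 + 133) = (2311 + 18674) + (1/15)*133*172/187 = 20985 + (1/15)*133*(1/187)*172 = 20985 + 22876/2805 = 58885801/2805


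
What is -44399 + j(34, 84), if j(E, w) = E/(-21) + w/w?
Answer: -932392/21 ≈ -44400.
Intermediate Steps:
j(E, w) = 1 - E/21 (j(E, w) = E*(-1/21) + 1 = -E/21 + 1 = 1 - E/21)
-44399 + j(34, 84) = -44399 + (1 - 1/21*34) = -44399 + (1 - 34/21) = -44399 - 13/21 = -932392/21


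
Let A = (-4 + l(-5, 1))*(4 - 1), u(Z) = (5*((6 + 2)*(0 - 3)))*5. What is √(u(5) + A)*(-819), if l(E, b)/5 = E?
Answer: -819*I*√687 ≈ -21467.0*I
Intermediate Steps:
u(Z) = -600 (u(Z) = (5*(8*(-3)))*5 = (5*(-24))*5 = -120*5 = -600)
l(E, b) = 5*E
A = -87 (A = (-4 + 5*(-5))*(4 - 1) = (-4 - 25)*3 = -29*3 = -87)
√(u(5) + A)*(-819) = √(-600 - 87)*(-819) = √(-687)*(-819) = (I*√687)*(-819) = -819*I*√687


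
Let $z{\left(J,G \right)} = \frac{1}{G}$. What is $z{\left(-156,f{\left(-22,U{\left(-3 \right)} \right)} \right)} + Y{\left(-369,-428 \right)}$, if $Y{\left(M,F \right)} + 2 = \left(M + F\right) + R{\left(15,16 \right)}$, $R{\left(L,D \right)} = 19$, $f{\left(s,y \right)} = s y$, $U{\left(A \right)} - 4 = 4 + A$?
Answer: $- \frac{85801}{110} \approx -780.01$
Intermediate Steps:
$U{\left(A \right)} = 8 + A$ ($U{\left(A \right)} = 4 + \left(4 + A\right) = 8 + A$)
$Y{\left(M,F \right)} = 17 + F + M$ ($Y{\left(M,F \right)} = -2 + \left(\left(M + F\right) + 19\right) = -2 + \left(\left(F + M\right) + 19\right) = -2 + \left(19 + F + M\right) = 17 + F + M$)
$z{\left(-156,f{\left(-22,U{\left(-3 \right)} \right)} \right)} + Y{\left(-369,-428 \right)} = \frac{1}{\left(-22\right) \left(8 - 3\right)} - 780 = \frac{1}{\left(-22\right) 5} - 780 = \frac{1}{-110} - 780 = - \frac{1}{110} - 780 = - \frac{85801}{110}$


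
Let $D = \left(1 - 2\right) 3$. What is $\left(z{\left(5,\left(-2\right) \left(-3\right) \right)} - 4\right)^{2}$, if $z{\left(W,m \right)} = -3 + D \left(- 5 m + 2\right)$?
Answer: $5929$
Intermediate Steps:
$D = -3$ ($D = \left(-1\right) 3 = -3$)
$z{\left(W,m \right)} = -9 + 15 m$ ($z{\left(W,m \right)} = -3 - 3 \left(- 5 m + 2\right) = -3 - 3 \left(2 - 5 m\right) = -3 + \left(-6 + 15 m\right) = -9 + 15 m$)
$\left(z{\left(5,\left(-2\right) \left(-3\right) \right)} - 4\right)^{2} = \left(\left(-9 + 15 \left(\left(-2\right) \left(-3\right)\right)\right) - 4\right)^{2} = \left(\left(-9 + 15 \cdot 6\right) - 4\right)^{2} = \left(\left(-9 + 90\right) - 4\right)^{2} = \left(81 - 4\right)^{2} = 77^{2} = 5929$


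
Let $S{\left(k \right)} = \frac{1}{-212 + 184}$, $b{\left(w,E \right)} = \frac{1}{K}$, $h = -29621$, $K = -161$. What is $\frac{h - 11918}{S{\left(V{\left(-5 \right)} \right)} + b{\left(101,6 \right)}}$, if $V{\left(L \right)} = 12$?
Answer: $\frac{26751116}{27} \approx 9.9078 \cdot 10^{5}$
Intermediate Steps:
$b{\left(w,E \right)} = - \frac{1}{161}$ ($b{\left(w,E \right)} = \frac{1}{-161} = - \frac{1}{161}$)
$S{\left(k \right)} = - \frac{1}{28}$ ($S{\left(k \right)} = \frac{1}{-28} = - \frac{1}{28}$)
$\frac{h - 11918}{S{\left(V{\left(-5 \right)} \right)} + b{\left(101,6 \right)}} = \frac{-29621 - 11918}{- \frac{1}{28} - \frac{1}{161}} = \frac{-29621 - 11918}{- \frac{27}{644}} = \left(-41539\right) \left(- \frac{644}{27}\right) = \frac{26751116}{27}$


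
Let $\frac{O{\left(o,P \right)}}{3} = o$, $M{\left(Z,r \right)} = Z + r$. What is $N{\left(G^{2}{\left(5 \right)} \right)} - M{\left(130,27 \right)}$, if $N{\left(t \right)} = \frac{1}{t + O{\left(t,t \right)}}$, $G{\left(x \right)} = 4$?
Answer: $- \frac{10047}{64} \approx -156.98$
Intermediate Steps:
$O{\left(o,P \right)} = 3 o$
$N{\left(t \right)} = \frac{1}{4 t}$ ($N{\left(t \right)} = \frac{1}{t + 3 t} = \frac{1}{4 t}$)
$N{\left(G^{2}{\left(5 \right)} \right)} - M{\left(130,27 \right)} = \frac{1}{4 \cdot 4^{2}} - \left(130 + 27\right) = \frac{1}{4 \cdot 16} - 157 = \frac{1}{4} \cdot \frac{1}{16} - 157 = \frac{1}{64} - 157 = - \frac{10047}{64}$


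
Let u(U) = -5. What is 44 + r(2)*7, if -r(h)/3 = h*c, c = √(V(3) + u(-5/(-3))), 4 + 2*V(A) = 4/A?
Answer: 44 - 14*I*√57 ≈ 44.0 - 105.7*I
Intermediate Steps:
V(A) = -2 + 2/A (V(A) = -2 + (4/A)/2 = -2 + 2/A)
c = I*√57/3 (c = √((-2 + 2/3) - 5) = √((-2 + 2*(⅓)) - 5) = √((-2 + ⅔) - 5) = √(-4/3 - 5) = √(-19/3) = I*√57/3 ≈ 2.5166*I)
r(h) = -I*h*√57 (r(h) = -3*h*I*√57/3 = -I*h*√57)
44 + r(2)*7 = 44 - 1*I*2*√57*7 = 44 - 2*I*√57*7 = 44 - 14*I*√57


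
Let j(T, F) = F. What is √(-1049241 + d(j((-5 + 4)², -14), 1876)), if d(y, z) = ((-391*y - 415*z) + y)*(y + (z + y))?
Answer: I*√1429701081 ≈ 37811.0*I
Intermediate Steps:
d(y, z) = (z + 2*y)*(-415*z - 390*y) (d(y, z) = ((-415*z - 391*y) + y)*(y + (y + z)) = (-415*z - 390*y)*(z + 2*y) = (z + 2*y)*(-415*z - 390*y))
√(-1049241 + d(j((-5 + 4)², -14), 1876)) = √(-1049241 + (-780*(-14)² - 415*1876² - 1220*(-14)*1876)) = √(-1049241 + (-780*196 - 415*3519376 + 32042080)) = √(-1049241 + (-152880 - 1460541040 + 32042080)) = √(-1049241 - 1428651840) = √(-1429701081) = I*√1429701081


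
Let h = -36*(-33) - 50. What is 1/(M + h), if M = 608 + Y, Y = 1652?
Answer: 1/3398 ≈ 0.00029429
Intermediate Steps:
M = 2260 (M = 608 + 1652 = 2260)
h = 1138 (h = 1188 - 50 = 1138)
1/(M + h) = 1/(2260 + 1138) = 1/3398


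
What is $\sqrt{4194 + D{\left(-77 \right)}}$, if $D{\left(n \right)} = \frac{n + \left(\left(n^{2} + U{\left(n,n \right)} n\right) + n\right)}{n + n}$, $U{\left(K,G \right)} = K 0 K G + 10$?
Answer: $\frac{\sqrt{16646}}{2} \approx 64.51$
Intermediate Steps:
$U{\left(K,G \right)} = 10$ ($U{\left(K,G \right)} = 0 K G + 10 = 0 G + 10 = 0 + 10 = 10$)
$D{\left(n \right)} = \frac{n^{2} + 12 n}{2 n}$ ($D{\left(n \right)} = \frac{n + \left(\left(n^{2} + 10 n\right) + n\right)}{n + n} = \frac{n + \left(n^{2} + 11 n\right)}{2 n} = \left(n^{2} + 12 n\right) \frac{1}{2 n} = \frac{n^{2} + 12 n}{2 n}$)
$\sqrt{4194 + D{\left(-77 \right)}} = \sqrt{4194 + \left(6 + \frac{1}{2} \left(-77\right)\right)} = \sqrt{4194 + \left(6 - \frac{77}{2}\right)} = \sqrt{4194 - \frac{65}{2}} = \sqrt{\frac{8323}{2}} = \frac{\sqrt{16646}}{2}$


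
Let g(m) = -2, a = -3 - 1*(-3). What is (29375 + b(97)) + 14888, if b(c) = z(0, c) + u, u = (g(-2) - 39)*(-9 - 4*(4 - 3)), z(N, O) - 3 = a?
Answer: 44799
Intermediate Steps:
a = 0 (a = -3 + 3 = 0)
z(N, O) = 3 (z(N, O) = 3 + 0 = 3)
u = 533 (u = (-2 - 39)*(-9 - 4*(4 - 3)) = -41*(-9 - 4*1) = -41*(-9 - 4) = -41*(-13) = 533)
b(c) = 536 (b(c) = 3 + 533 = 536)
(29375 + b(97)) + 14888 = (29375 + 536) + 14888 = 29911 + 14888 = 44799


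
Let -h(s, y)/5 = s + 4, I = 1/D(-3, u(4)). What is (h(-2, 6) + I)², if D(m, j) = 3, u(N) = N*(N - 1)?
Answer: 841/9 ≈ 93.444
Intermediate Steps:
u(N) = N*(-1 + N)
I = ⅓ (I = 1/3 = ⅓ ≈ 0.33333)
h(s, y) = -20 - 5*s (h(s, y) = -5*(s + 4) = -5*(4 + s) = -20 - 5*s)
(h(-2, 6) + I)² = ((-20 - 5*(-2)) + ⅓)² = ((-20 + 10) + ⅓)² = (-10 + ⅓)² = (-29/3)² = 841/9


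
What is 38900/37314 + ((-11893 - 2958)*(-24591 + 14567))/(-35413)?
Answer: -396673155674/94385763 ≈ -4202.7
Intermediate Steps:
38900/37314 + ((-11893 - 2958)*(-24591 + 14567))/(-35413) = 38900*(1/37314) - 14851*(-10024)*(-1/35413) = 19450/18657 + 148866424*(-1/35413) = 19450/18657 - 21266632/5059 = -396673155674/94385763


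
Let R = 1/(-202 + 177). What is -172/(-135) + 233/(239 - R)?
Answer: 201583/89640 ≈ 2.2488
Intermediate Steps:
R = -1/25 (R = 1/(-25) = -1/25 ≈ -0.040000)
-172/(-135) + 233/(239 - R) = -172/(-135) + 233/(239 - 1*(-1/25)) = -172*(-1/135) + 233/(239 + 1/25) = 172/135 + 233/(5976/25) = 172/135 + 233*(25/5976) = 172/135 + 5825/5976 = 201583/89640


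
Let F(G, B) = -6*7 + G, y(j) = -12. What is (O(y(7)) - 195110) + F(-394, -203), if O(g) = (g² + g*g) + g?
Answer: -195270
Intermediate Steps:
O(g) = g + 2*g² (O(g) = (g² + g²) + g = 2*g² + g = g + 2*g²)
F(G, B) = -42 + G
(O(y(7)) - 195110) + F(-394, -203) = (-12*(1 + 2*(-12)) - 195110) + (-42 - 394) = (-12*(1 - 24) - 195110) - 436 = (-12*(-23) - 195110) - 436 = (276 - 195110) - 436 = -194834 - 436 = -195270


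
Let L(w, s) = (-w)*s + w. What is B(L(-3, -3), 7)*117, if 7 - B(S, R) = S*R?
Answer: 10647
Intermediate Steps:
L(w, s) = w - s*w (L(w, s) = -s*w + w = w - s*w)
B(S, R) = 7 - R*S (B(S, R) = 7 - S*R = 7 - R*S)
B(L(-3, -3), 7)*117 = (7 - 1*7*(-3*(1 - 1*(-3))))*117 = (7 - 1*7*(-3*(1 + 3)))*117 = (7 - 1*7*(-3*4))*117 = (7 - 1*7*(-12))*117 = (7 + 84)*117 = 91*117 = 10647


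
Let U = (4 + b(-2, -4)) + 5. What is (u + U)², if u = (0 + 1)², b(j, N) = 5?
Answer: 225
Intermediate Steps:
u = 1 (u = 1² = 1)
U = 14 (U = (4 + 5) + 5 = 9 + 5 = 14)
(u + U)² = (1 + 14)² = 15² = 225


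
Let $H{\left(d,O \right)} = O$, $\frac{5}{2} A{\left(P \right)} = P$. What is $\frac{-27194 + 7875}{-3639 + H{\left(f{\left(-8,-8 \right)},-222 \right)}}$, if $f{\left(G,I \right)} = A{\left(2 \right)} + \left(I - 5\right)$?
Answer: $\frac{19319}{3861} \approx 5.0036$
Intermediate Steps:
$A{\left(P \right)} = \frac{2 P}{5}$
$f{\left(G,I \right)} = - \frac{21}{5} + I$ ($f{\left(G,I \right)} = \frac{2}{5} \cdot 2 + \left(I - 5\right) = \frac{4}{5} + \left(-5 + I\right) = - \frac{21}{5} + I$)
$\frac{-27194 + 7875}{-3639 + H{\left(f{\left(-8,-8 \right)},-222 \right)}} = \frac{-27194 + 7875}{-3639 - 222} = - \frac{19319}{-3861} = \left(-19319\right) \left(- \frac{1}{3861}\right) = \frac{19319}{3861}$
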